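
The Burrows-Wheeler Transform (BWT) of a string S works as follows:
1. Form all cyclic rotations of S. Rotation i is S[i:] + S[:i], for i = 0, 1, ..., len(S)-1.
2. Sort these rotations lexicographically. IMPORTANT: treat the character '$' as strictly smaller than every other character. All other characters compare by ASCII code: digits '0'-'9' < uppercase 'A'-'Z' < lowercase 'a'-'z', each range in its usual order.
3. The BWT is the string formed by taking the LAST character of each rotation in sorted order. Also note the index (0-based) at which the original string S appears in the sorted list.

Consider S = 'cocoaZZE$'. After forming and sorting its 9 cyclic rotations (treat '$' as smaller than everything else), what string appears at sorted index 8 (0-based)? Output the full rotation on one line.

All 9 rotations (rotation i = S[i:]+S[:i]):
  rot[0] = cocoaZZE$
  rot[1] = ocoaZZE$c
  rot[2] = coaZZE$co
  rot[3] = oaZZE$coc
  rot[4] = aZZE$coco
  rot[5] = ZZE$cocoa
  rot[6] = ZE$cocoaZ
  rot[7] = E$cocoaZZ
  rot[8] = $cocoaZZE
Sorted (with $ < everything):
  sorted[0] = $cocoaZZE
  sorted[1] = E$cocoaZZ
  sorted[2] = ZE$cocoaZ
  sorted[3] = ZZE$cocoa
  sorted[4] = aZZE$coco
  sorted[5] = coaZZE$co
  sorted[6] = cocoaZZE$
  sorted[7] = oaZZE$coc
  sorted[8] = ocoaZZE$c
sorted[8] = ocoaZZE$c

Answer: ocoaZZE$c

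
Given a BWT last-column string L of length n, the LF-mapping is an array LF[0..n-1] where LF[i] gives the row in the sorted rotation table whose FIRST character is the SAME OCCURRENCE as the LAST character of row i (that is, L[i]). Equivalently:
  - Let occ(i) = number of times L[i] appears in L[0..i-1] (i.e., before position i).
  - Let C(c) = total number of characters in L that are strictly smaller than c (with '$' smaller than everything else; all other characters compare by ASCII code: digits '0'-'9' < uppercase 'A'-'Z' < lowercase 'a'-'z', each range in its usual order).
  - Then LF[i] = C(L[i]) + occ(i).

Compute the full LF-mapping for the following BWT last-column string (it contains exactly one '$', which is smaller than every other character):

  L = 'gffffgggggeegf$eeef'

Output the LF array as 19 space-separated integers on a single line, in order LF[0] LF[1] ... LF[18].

Char counts: '$':1, 'e':5, 'f':6, 'g':7
C (first-col start): C('$')=0, C('e')=1, C('f')=6, C('g')=12
L[0]='g': occ=0, LF[0]=C('g')+0=12+0=12
L[1]='f': occ=0, LF[1]=C('f')+0=6+0=6
L[2]='f': occ=1, LF[2]=C('f')+1=6+1=7
L[3]='f': occ=2, LF[3]=C('f')+2=6+2=8
L[4]='f': occ=3, LF[4]=C('f')+3=6+3=9
L[5]='g': occ=1, LF[5]=C('g')+1=12+1=13
L[6]='g': occ=2, LF[6]=C('g')+2=12+2=14
L[7]='g': occ=3, LF[7]=C('g')+3=12+3=15
L[8]='g': occ=4, LF[8]=C('g')+4=12+4=16
L[9]='g': occ=5, LF[9]=C('g')+5=12+5=17
L[10]='e': occ=0, LF[10]=C('e')+0=1+0=1
L[11]='e': occ=1, LF[11]=C('e')+1=1+1=2
L[12]='g': occ=6, LF[12]=C('g')+6=12+6=18
L[13]='f': occ=4, LF[13]=C('f')+4=6+4=10
L[14]='$': occ=0, LF[14]=C('$')+0=0+0=0
L[15]='e': occ=2, LF[15]=C('e')+2=1+2=3
L[16]='e': occ=3, LF[16]=C('e')+3=1+3=4
L[17]='e': occ=4, LF[17]=C('e')+4=1+4=5
L[18]='f': occ=5, LF[18]=C('f')+5=6+5=11

Answer: 12 6 7 8 9 13 14 15 16 17 1 2 18 10 0 3 4 5 11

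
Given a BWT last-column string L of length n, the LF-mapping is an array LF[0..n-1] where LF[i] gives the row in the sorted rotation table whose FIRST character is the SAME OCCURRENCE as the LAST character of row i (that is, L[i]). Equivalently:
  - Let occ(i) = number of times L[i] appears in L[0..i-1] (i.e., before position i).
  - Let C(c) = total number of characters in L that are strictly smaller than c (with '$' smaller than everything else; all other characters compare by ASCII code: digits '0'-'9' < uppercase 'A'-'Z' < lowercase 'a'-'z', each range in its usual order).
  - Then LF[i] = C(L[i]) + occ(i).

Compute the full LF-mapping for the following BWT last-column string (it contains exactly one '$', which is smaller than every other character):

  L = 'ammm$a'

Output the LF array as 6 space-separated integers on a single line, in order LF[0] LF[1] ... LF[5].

Char counts: '$':1, 'a':2, 'm':3
C (first-col start): C('$')=0, C('a')=1, C('m')=3
L[0]='a': occ=0, LF[0]=C('a')+0=1+0=1
L[1]='m': occ=0, LF[1]=C('m')+0=3+0=3
L[2]='m': occ=1, LF[2]=C('m')+1=3+1=4
L[3]='m': occ=2, LF[3]=C('m')+2=3+2=5
L[4]='$': occ=0, LF[4]=C('$')+0=0+0=0
L[5]='a': occ=1, LF[5]=C('a')+1=1+1=2

Answer: 1 3 4 5 0 2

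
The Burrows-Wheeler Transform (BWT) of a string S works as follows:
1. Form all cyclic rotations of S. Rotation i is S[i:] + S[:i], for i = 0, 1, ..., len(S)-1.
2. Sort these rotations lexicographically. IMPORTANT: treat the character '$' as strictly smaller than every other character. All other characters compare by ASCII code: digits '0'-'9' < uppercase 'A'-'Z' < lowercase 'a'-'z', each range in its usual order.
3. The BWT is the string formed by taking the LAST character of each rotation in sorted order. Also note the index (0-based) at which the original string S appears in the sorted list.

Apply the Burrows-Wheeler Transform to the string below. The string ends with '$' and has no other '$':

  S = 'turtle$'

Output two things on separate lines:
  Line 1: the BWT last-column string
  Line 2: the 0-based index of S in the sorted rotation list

Answer: eltur$t
5

Derivation:
All 7 rotations (rotation i = S[i:]+S[:i]):
  rot[0] = turtle$
  rot[1] = urtle$t
  rot[2] = rtle$tu
  rot[3] = tle$tur
  rot[4] = le$turt
  rot[5] = e$turtl
  rot[6] = $turtle
Sorted (with $ < everything):
  sorted[0] = $turtle  (last char: 'e')
  sorted[1] = e$turtl  (last char: 'l')
  sorted[2] = le$turt  (last char: 't')
  sorted[3] = rtle$tu  (last char: 'u')
  sorted[4] = tle$tur  (last char: 'r')
  sorted[5] = turtle$  (last char: '$')
  sorted[6] = urtle$t  (last char: 't')
Last column: eltur$t
Original string S is at sorted index 5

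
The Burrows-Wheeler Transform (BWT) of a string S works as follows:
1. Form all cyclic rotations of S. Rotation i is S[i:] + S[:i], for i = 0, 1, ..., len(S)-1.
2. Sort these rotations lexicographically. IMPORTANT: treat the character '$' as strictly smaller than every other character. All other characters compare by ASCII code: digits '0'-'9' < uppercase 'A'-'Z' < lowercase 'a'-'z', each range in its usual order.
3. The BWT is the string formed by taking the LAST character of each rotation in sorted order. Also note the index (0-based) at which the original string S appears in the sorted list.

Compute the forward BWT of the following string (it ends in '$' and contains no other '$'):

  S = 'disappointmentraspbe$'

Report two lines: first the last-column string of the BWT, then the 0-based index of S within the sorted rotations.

All 21 rotations (rotation i = S[i:]+S[:i]):
  rot[0] = disappointmentraspbe$
  rot[1] = isappointmentraspbe$d
  rot[2] = sappointmentraspbe$di
  rot[3] = appointmentraspbe$dis
  rot[4] = ppointmentraspbe$disa
  rot[5] = pointmentraspbe$disap
  rot[6] = ointmentraspbe$disapp
  rot[7] = intmentraspbe$disappo
  rot[8] = ntmentraspbe$disappoi
  rot[9] = tmentraspbe$disappoin
  rot[10] = mentraspbe$disappoint
  rot[11] = entraspbe$disappointm
  rot[12] = ntraspbe$disappointme
  rot[13] = traspbe$disappointmen
  rot[14] = raspbe$disappointment
  rot[15] = aspbe$disappointmentr
  rot[16] = spbe$disappointmentra
  rot[17] = pbe$disappointmentras
  rot[18] = be$disappointmentrasp
  rot[19] = e$disappointmentraspb
  rot[20] = $disappointmentraspbe
Sorted (with $ < everything):
  sorted[0] = $disappointmentraspbe  (last char: 'e')
  sorted[1] = appointmentraspbe$dis  (last char: 's')
  sorted[2] = aspbe$disappointmentr  (last char: 'r')
  sorted[3] = be$disappointmentrasp  (last char: 'p')
  sorted[4] = disappointmentraspbe$  (last char: '$')
  sorted[5] = e$disappointmentraspb  (last char: 'b')
  sorted[6] = entraspbe$disappointm  (last char: 'm')
  sorted[7] = intmentraspbe$disappo  (last char: 'o')
  sorted[8] = isappointmentraspbe$d  (last char: 'd')
  sorted[9] = mentraspbe$disappoint  (last char: 't')
  sorted[10] = ntmentraspbe$disappoi  (last char: 'i')
  sorted[11] = ntraspbe$disappointme  (last char: 'e')
  sorted[12] = ointmentraspbe$disapp  (last char: 'p')
  sorted[13] = pbe$disappointmentras  (last char: 's')
  sorted[14] = pointmentraspbe$disap  (last char: 'p')
  sorted[15] = ppointmentraspbe$disa  (last char: 'a')
  sorted[16] = raspbe$disappointment  (last char: 't')
  sorted[17] = sappointmentraspbe$di  (last char: 'i')
  sorted[18] = spbe$disappointmentra  (last char: 'a')
  sorted[19] = tmentraspbe$disappoin  (last char: 'n')
  sorted[20] = traspbe$disappointmen  (last char: 'n')
Last column: esrp$bmodtiepspatiann
Original string S is at sorted index 4

Answer: esrp$bmodtiepspatiann
4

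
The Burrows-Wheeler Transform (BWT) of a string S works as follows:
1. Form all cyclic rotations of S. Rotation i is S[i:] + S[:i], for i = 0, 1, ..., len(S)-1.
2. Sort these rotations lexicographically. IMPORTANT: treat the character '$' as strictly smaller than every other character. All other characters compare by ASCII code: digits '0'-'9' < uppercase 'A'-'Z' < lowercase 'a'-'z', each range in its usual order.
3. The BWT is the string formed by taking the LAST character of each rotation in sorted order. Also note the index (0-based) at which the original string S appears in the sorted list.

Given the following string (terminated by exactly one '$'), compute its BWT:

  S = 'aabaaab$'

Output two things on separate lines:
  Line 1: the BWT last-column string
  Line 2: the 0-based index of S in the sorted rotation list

All 8 rotations (rotation i = S[i:]+S[:i]):
  rot[0] = aabaaab$
  rot[1] = abaaab$a
  rot[2] = baaab$aa
  rot[3] = aaab$aab
  rot[4] = aab$aaba
  rot[5] = ab$aabaa
  rot[6] = b$aabaaa
  rot[7] = $aabaaab
Sorted (with $ < everything):
  sorted[0] = $aabaaab  (last char: 'b')
  sorted[1] = aaab$aab  (last char: 'b')
  sorted[2] = aab$aaba  (last char: 'a')
  sorted[3] = aabaaab$  (last char: '$')
  sorted[4] = ab$aabaa  (last char: 'a')
  sorted[5] = abaaab$a  (last char: 'a')
  sorted[6] = b$aabaaa  (last char: 'a')
  sorted[7] = baaab$aa  (last char: 'a')
Last column: bba$aaaa
Original string S is at sorted index 3

Answer: bba$aaaa
3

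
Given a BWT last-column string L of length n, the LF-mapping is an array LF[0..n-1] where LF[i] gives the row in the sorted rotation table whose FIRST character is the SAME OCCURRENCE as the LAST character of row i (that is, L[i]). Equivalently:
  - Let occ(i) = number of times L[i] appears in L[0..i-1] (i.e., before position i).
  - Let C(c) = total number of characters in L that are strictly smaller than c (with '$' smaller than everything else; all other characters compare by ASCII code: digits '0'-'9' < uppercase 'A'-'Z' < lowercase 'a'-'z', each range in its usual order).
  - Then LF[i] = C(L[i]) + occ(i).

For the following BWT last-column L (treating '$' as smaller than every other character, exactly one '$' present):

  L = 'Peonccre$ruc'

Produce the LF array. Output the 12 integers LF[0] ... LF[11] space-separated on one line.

Answer: 1 5 8 7 2 3 9 6 0 10 11 4

Derivation:
Char counts: '$':1, 'P':1, 'c':3, 'e':2, 'n':1, 'o':1, 'r':2, 'u':1
C (first-col start): C('$')=0, C('P')=1, C('c')=2, C('e')=5, C('n')=7, C('o')=8, C('r')=9, C('u')=11
L[0]='P': occ=0, LF[0]=C('P')+0=1+0=1
L[1]='e': occ=0, LF[1]=C('e')+0=5+0=5
L[2]='o': occ=0, LF[2]=C('o')+0=8+0=8
L[3]='n': occ=0, LF[3]=C('n')+0=7+0=7
L[4]='c': occ=0, LF[4]=C('c')+0=2+0=2
L[5]='c': occ=1, LF[5]=C('c')+1=2+1=3
L[6]='r': occ=0, LF[6]=C('r')+0=9+0=9
L[7]='e': occ=1, LF[7]=C('e')+1=5+1=6
L[8]='$': occ=0, LF[8]=C('$')+0=0+0=0
L[9]='r': occ=1, LF[9]=C('r')+1=9+1=10
L[10]='u': occ=0, LF[10]=C('u')+0=11+0=11
L[11]='c': occ=2, LF[11]=C('c')+2=2+2=4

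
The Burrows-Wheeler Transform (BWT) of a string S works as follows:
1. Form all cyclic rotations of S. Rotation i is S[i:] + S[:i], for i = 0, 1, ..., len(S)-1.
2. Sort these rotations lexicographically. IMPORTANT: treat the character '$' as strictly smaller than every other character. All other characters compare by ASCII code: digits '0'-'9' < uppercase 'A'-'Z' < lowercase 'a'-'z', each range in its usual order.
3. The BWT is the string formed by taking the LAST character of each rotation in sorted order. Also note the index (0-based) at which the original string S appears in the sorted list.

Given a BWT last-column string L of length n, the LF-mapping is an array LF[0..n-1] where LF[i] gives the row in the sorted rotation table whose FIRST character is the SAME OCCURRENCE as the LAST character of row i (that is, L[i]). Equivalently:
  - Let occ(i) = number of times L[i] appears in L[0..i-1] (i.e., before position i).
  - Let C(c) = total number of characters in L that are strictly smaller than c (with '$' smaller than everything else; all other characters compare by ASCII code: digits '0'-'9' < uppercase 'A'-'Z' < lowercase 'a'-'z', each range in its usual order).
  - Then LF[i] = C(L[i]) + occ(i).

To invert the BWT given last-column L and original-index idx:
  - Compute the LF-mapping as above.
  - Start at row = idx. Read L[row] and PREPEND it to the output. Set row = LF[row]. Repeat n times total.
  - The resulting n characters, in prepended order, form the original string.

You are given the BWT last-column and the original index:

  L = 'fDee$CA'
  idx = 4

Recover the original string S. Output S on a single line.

LF mapping: 6 3 4 5 0 2 1
Walk LF starting at row 4, prepending L[row]:
  step 1: row=4, L[4]='$', prepend. Next row=LF[4]=0
  step 2: row=0, L[0]='f', prepend. Next row=LF[0]=6
  step 3: row=6, L[6]='A', prepend. Next row=LF[6]=1
  step 4: row=1, L[1]='D', prepend. Next row=LF[1]=3
  step 5: row=3, L[3]='e', prepend. Next row=LF[3]=5
  step 6: row=5, L[5]='C', prepend. Next row=LF[5]=2
  step 7: row=2, L[2]='e', prepend. Next row=LF[2]=4
Reversed output: eCeDAf$

Answer: eCeDAf$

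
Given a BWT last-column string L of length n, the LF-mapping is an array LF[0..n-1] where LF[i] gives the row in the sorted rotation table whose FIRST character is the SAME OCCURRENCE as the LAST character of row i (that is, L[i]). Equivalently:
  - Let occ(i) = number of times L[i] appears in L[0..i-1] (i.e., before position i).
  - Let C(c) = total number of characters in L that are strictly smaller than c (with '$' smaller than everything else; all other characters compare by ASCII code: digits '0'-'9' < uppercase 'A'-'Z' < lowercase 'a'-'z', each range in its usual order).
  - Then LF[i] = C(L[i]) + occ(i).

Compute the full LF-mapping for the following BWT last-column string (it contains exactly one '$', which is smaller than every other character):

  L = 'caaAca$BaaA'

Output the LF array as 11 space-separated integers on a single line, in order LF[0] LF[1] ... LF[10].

Answer: 9 4 5 1 10 6 0 3 7 8 2

Derivation:
Char counts: '$':1, 'A':2, 'B':1, 'a':5, 'c':2
C (first-col start): C('$')=0, C('A')=1, C('B')=3, C('a')=4, C('c')=9
L[0]='c': occ=0, LF[0]=C('c')+0=9+0=9
L[1]='a': occ=0, LF[1]=C('a')+0=4+0=4
L[2]='a': occ=1, LF[2]=C('a')+1=4+1=5
L[3]='A': occ=0, LF[3]=C('A')+0=1+0=1
L[4]='c': occ=1, LF[4]=C('c')+1=9+1=10
L[5]='a': occ=2, LF[5]=C('a')+2=4+2=6
L[6]='$': occ=0, LF[6]=C('$')+0=0+0=0
L[7]='B': occ=0, LF[7]=C('B')+0=3+0=3
L[8]='a': occ=3, LF[8]=C('a')+3=4+3=7
L[9]='a': occ=4, LF[9]=C('a')+4=4+4=8
L[10]='A': occ=1, LF[10]=C('A')+1=1+1=2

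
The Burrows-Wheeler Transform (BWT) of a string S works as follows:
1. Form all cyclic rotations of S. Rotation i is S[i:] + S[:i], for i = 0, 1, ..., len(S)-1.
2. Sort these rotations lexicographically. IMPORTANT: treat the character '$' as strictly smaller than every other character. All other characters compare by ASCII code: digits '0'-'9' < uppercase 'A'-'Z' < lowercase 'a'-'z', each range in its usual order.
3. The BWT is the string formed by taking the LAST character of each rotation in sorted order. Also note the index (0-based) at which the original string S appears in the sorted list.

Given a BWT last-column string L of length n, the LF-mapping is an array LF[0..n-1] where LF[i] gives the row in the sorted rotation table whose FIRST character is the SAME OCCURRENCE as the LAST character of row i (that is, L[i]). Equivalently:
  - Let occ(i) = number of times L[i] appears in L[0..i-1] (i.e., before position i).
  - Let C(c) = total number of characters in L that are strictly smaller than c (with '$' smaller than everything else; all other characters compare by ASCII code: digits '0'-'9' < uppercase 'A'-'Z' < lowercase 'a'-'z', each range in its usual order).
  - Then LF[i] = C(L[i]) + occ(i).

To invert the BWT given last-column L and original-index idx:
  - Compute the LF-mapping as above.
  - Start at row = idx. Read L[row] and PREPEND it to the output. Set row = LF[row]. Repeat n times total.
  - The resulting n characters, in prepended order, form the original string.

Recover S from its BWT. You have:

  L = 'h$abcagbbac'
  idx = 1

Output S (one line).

LF mapping: 10 0 1 4 7 2 9 5 6 3 8
Walk LF starting at row 1, prepending L[row]:
  step 1: row=1, L[1]='$', prepend. Next row=LF[1]=0
  step 2: row=0, L[0]='h', prepend. Next row=LF[0]=10
  step 3: row=10, L[10]='c', prepend. Next row=LF[10]=8
  step 4: row=8, L[8]='b', prepend. Next row=LF[8]=6
  step 5: row=6, L[6]='g', prepend. Next row=LF[6]=9
  step 6: row=9, L[9]='a', prepend. Next row=LF[9]=3
  step 7: row=3, L[3]='b', prepend. Next row=LF[3]=4
  step 8: row=4, L[4]='c', prepend. Next row=LF[4]=7
  step 9: row=7, L[7]='b', prepend. Next row=LF[7]=5
  step 10: row=5, L[5]='a', prepend. Next row=LF[5]=2
  step 11: row=2, L[2]='a', prepend. Next row=LF[2]=1
Reversed output: aabcbagbch$

Answer: aabcbagbch$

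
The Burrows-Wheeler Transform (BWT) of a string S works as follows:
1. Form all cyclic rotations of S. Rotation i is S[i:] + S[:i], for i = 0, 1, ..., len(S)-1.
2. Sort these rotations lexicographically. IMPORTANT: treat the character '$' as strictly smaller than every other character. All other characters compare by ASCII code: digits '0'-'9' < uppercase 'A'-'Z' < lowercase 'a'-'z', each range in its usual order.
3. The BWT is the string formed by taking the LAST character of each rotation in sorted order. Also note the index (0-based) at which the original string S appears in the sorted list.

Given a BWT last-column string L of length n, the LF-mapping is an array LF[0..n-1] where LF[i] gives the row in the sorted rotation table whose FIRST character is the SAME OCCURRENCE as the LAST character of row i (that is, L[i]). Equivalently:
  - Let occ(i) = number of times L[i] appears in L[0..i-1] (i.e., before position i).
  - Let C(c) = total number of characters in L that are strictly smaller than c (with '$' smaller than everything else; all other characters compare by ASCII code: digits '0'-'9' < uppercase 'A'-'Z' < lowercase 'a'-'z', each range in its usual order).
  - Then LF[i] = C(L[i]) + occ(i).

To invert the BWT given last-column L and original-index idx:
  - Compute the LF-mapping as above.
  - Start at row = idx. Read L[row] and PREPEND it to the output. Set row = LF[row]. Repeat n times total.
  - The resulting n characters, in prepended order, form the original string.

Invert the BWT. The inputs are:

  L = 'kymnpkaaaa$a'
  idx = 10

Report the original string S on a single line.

LF mapping: 6 11 8 9 10 7 1 2 3 4 0 5
Walk LF starting at row 10, prepending L[row]:
  step 1: row=10, L[10]='$', prepend. Next row=LF[10]=0
  step 2: row=0, L[0]='k', prepend. Next row=LF[0]=6
  step 3: row=6, L[6]='a', prepend. Next row=LF[6]=1
  step 4: row=1, L[1]='y', prepend. Next row=LF[1]=11
  step 5: row=11, L[11]='a', prepend. Next row=LF[11]=5
  step 6: row=5, L[5]='k', prepend. Next row=LF[5]=7
  step 7: row=7, L[7]='a', prepend. Next row=LF[7]=2
  step 8: row=2, L[2]='m', prepend. Next row=LF[2]=8
  step 9: row=8, L[8]='a', prepend. Next row=LF[8]=3
  step 10: row=3, L[3]='n', prepend. Next row=LF[3]=9
  step 11: row=9, L[9]='a', prepend. Next row=LF[9]=4
  step 12: row=4, L[4]='p', prepend. Next row=LF[4]=10
Reversed output: panamakayak$

Answer: panamakayak$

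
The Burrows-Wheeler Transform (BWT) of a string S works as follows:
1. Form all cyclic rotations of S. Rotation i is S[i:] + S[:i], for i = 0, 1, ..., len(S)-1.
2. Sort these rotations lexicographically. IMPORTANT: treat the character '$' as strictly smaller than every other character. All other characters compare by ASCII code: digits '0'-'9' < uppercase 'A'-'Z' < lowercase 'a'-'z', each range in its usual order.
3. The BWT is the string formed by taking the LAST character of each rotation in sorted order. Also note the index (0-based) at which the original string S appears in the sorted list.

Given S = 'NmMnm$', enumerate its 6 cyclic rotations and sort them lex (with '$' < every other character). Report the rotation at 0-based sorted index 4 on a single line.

Answer: mMnm$N

Derivation:
All 6 rotations (rotation i = S[i:]+S[:i]):
  rot[0] = NmMnm$
  rot[1] = mMnm$N
  rot[2] = Mnm$Nm
  rot[3] = nm$NmM
  rot[4] = m$NmMn
  rot[5] = $NmMnm
Sorted (with $ < everything):
  sorted[0] = $NmMnm
  sorted[1] = Mnm$Nm
  sorted[2] = NmMnm$
  sorted[3] = m$NmMn
  sorted[4] = mMnm$N
  sorted[5] = nm$NmM
sorted[4] = mMnm$N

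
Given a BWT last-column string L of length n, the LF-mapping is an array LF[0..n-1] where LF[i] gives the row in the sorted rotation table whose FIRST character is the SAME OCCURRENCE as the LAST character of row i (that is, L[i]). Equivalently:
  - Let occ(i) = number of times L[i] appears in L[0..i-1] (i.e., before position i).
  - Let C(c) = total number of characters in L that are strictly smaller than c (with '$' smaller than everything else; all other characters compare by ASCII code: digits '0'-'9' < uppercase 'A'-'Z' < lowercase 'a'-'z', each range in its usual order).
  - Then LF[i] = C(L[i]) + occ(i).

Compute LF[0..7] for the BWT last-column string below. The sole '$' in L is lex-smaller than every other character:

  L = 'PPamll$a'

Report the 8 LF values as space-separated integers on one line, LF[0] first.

Answer: 1 2 3 7 5 6 0 4

Derivation:
Char counts: '$':1, 'P':2, 'a':2, 'l':2, 'm':1
C (first-col start): C('$')=0, C('P')=1, C('a')=3, C('l')=5, C('m')=7
L[0]='P': occ=0, LF[0]=C('P')+0=1+0=1
L[1]='P': occ=1, LF[1]=C('P')+1=1+1=2
L[2]='a': occ=0, LF[2]=C('a')+0=3+0=3
L[3]='m': occ=0, LF[3]=C('m')+0=7+0=7
L[4]='l': occ=0, LF[4]=C('l')+0=5+0=5
L[5]='l': occ=1, LF[5]=C('l')+1=5+1=6
L[6]='$': occ=0, LF[6]=C('$')+0=0+0=0
L[7]='a': occ=1, LF[7]=C('a')+1=3+1=4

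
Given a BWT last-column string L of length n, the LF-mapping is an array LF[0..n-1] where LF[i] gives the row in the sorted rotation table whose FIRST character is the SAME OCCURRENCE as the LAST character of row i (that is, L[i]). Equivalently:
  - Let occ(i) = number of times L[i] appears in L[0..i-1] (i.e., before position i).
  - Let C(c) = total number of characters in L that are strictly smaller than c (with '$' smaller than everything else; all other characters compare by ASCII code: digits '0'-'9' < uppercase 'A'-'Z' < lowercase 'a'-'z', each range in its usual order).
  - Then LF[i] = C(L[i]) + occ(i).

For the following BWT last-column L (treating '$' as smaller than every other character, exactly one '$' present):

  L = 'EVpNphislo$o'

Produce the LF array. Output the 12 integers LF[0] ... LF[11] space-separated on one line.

Char counts: '$':1, 'E':1, 'N':1, 'V':1, 'h':1, 'i':1, 'l':1, 'o':2, 'p':2, 's':1
C (first-col start): C('$')=0, C('E')=1, C('N')=2, C('V')=3, C('h')=4, C('i')=5, C('l')=6, C('o')=7, C('p')=9, C('s')=11
L[0]='E': occ=0, LF[0]=C('E')+0=1+0=1
L[1]='V': occ=0, LF[1]=C('V')+0=3+0=3
L[2]='p': occ=0, LF[2]=C('p')+0=9+0=9
L[3]='N': occ=0, LF[3]=C('N')+0=2+0=2
L[4]='p': occ=1, LF[4]=C('p')+1=9+1=10
L[5]='h': occ=0, LF[5]=C('h')+0=4+0=4
L[6]='i': occ=0, LF[6]=C('i')+0=5+0=5
L[7]='s': occ=0, LF[7]=C('s')+0=11+0=11
L[8]='l': occ=0, LF[8]=C('l')+0=6+0=6
L[9]='o': occ=0, LF[9]=C('o')+0=7+0=7
L[10]='$': occ=0, LF[10]=C('$')+0=0+0=0
L[11]='o': occ=1, LF[11]=C('o')+1=7+1=8

Answer: 1 3 9 2 10 4 5 11 6 7 0 8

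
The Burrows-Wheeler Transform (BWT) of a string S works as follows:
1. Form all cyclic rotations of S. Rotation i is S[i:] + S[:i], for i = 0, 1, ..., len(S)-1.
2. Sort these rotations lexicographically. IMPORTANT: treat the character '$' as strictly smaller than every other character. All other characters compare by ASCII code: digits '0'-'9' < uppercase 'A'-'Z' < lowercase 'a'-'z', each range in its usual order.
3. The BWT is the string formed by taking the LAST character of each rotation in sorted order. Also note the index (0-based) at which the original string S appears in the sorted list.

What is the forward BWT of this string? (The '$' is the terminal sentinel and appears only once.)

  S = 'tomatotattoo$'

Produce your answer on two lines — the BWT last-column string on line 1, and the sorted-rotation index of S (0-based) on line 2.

All 13 rotations (rotation i = S[i:]+S[:i]):
  rot[0] = tomatotattoo$
  rot[1] = omatotattoo$t
  rot[2] = matotattoo$to
  rot[3] = atotattoo$tom
  rot[4] = totattoo$toma
  rot[5] = otattoo$tomat
  rot[6] = tattoo$tomato
  rot[7] = attoo$tomatot
  rot[8] = ttoo$tomatota
  rot[9] = too$tomatotat
  rot[10] = oo$tomatotatt
  rot[11] = o$tomatotatto
  rot[12] = $tomatotattoo
Sorted (with $ < everything):
  sorted[0] = $tomatotattoo  (last char: 'o')
  sorted[1] = atotattoo$tom  (last char: 'm')
  sorted[2] = attoo$tomatot  (last char: 't')
  sorted[3] = matotattoo$to  (last char: 'o')
  sorted[4] = o$tomatotatto  (last char: 'o')
  sorted[5] = omatotattoo$t  (last char: 't')
  sorted[6] = oo$tomatotatt  (last char: 't')
  sorted[7] = otattoo$tomat  (last char: 't')
  sorted[8] = tattoo$tomato  (last char: 'o')
  sorted[9] = tomatotattoo$  (last char: '$')
  sorted[10] = too$tomatotat  (last char: 't')
  sorted[11] = totattoo$toma  (last char: 'a')
  sorted[12] = ttoo$tomatota  (last char: 'a')
Last column: omtoottto$taa
Original string S is at sorted index 9

Answer: omtoottto$taa
9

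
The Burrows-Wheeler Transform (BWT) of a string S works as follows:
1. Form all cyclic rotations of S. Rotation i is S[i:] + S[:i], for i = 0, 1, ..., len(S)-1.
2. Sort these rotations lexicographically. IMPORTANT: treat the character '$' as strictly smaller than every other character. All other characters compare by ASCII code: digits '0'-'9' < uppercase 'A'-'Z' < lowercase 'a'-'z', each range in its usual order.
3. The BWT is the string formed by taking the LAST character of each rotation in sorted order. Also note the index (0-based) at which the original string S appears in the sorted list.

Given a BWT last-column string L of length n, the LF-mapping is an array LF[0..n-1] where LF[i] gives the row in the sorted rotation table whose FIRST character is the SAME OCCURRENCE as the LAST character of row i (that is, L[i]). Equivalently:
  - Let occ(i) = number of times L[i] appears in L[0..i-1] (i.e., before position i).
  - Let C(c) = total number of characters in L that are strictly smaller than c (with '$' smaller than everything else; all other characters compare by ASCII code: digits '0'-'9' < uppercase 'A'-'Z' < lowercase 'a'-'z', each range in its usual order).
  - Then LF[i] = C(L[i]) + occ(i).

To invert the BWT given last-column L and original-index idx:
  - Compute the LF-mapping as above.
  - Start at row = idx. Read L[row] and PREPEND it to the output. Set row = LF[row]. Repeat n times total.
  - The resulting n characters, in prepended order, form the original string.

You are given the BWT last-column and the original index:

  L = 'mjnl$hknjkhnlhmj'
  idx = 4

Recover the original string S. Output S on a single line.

Answer: jhjklhnhlmnkjnm$

Derivation:
LF mapping: 11 4 13 9 0 1 7 14 5 8 2 15 10 3 12 6
Walk LF starting at row 4, prepending L[row]:
  step 1: row=4, L[4]='$', prepend. Next row=LF[4]=0
  step 2: row=0, L[0]='m', prepend. Next row=LF[0]=11
  step 3: row=11, L[11]='n', prepend. Next row=LF[11]=15
  step 4: row=15, L[15]='j', prepend. Next row=LF[15]=6
  step 5: row=6, L[6]='k', prepend. Next row=LF[6]=7
  step 6: row=7, L[7]='n', prepend. Next row=LF[7]=14
  step 7: row=14, L[14]='m', prepend. Next row=LF[14]=12
  step 8: row=12, L[12]='l', prepend. Next row=LF[12]=10
  step 9: row=10, L[10]='h', prepend. Next row=LF[10]=2
  step 10: row=2, L[2]='n', prepend. Next row=LF[2]=13
  step 11: row=13, L[13]='h', prepend. Next row=LF[13]=3
  step 12: row=3, L[3]='l', prepend. Next row=LF[3]=9
  step 13: row=9, L[9]='k', prepend. Next row=LF[9]=8
  step 14: row=8, L[8]='j', prepend. Next row=LF[8]=5
  step 15: row=5, L[5]='h', prepend. Next row=LF[5]=1
  step 16: row=1, L[1]='j', prepend. Next row=LF[1]=4
Reversed output: jhjklhnhlmnkjnm$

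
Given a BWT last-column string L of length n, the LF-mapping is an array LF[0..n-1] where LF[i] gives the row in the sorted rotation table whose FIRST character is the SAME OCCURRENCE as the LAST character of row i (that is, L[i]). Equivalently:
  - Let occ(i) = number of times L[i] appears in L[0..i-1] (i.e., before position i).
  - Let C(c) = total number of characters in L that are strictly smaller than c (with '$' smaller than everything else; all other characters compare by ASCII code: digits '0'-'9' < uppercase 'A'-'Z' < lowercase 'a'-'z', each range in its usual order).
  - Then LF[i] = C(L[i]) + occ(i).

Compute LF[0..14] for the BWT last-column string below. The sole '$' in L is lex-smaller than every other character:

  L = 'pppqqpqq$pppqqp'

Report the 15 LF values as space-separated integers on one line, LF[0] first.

Char counts: '$':1, 'p':8, 'q':6
C (first-col start): C('$')=0, C('p')=1, C('q')=9
L[0]='p': occ=0, LF[0]=C('p')+0=1+0=1
L[1]='p': occ=1, LF[1]=C('p')+1=1+1=2
L[2]='p': occ=2, LF[2]=C('p')+2=1+2=3
L[3]='q': occ=0, LF[3]=C('q')+0=9+0=9
L[4]='q': occ=1, LF[4]=C('q')+1=9+1=10
L[5]='p': occ=3, LF[5]=C('p')+3=1+3=4
L[6]='q': occ=2, LF[6]=C('q')+2=9+2=11
L[7]='q': occ=3, LF[7]=C('q')+3=9+3=12
L[8]='$': occ=0, LF[8]=C('$')+0=0+0=0
L[9]='p': occ=4, LF[9]=C('p')+4=1+4=5
L[10]='p': occ=5, LF[10]=C('p')+5=1+5=6
L[11]='p': occ=6, LF[11]=C('p')+6=1+6=7
L[12]='q': occ=4, LF[12]=C('q')+4=9+4=13
L[13]='q': occ=5, LF[13]=C('q')+5=9+5=14
L[14]='p': occ=7, LF[14]=C('p')+7=1+7=8

Answer: 1 2 3 9 10 4 11 12 0 5 6 7 13 14 8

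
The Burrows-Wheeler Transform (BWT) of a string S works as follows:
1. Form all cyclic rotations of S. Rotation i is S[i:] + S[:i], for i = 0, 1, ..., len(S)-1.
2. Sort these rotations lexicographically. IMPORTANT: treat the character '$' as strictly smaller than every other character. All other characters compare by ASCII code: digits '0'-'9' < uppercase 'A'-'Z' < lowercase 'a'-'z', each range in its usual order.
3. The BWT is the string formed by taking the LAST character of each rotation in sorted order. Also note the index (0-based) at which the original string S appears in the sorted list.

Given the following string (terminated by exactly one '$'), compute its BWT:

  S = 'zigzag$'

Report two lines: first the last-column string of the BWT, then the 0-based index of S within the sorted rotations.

Answer: gzaizg$
6

Derivation:
All 7 rotations (rotation i = S[i:]+S[:i]):
  rot[0] = zigzag$
  rot[1] = igzag$z
  rot[2] = gzag$zi
  rot[3] = zag$zig
  rot[4] = ag$zigz
  rot[5] = g$zigza
  rot[6] = $zigzag
Sorted (with $ < everything):
  sorted[0] = $zigzag  (last char: 'g')
  sorted[1] = ag$zigz  (last char: 'z')
  sorted[2] = g$zigza  (last char: 'a')
  sorted[3] = gzag$zi  (last char: 'i')
  sorted[4] = igzag$z  (last char: 'z')
  sorted[5] = zag$zig  (last char: 'g')
  sorted[6] = zigzag$  (last char: '$')
Last column: gzaizg$
Original string S is at sorted index 6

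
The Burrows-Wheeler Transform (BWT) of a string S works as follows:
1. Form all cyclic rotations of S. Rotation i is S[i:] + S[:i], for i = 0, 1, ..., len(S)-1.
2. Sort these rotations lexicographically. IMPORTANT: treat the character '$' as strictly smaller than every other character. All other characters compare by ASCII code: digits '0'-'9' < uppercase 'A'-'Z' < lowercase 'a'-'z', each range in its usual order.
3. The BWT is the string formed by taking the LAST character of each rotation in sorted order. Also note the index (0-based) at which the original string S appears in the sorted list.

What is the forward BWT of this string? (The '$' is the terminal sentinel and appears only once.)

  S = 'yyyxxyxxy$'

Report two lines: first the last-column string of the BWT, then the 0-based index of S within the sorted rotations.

All 10 rotations (rotation i = S[i:]+S[:i]):
  rot[0] = yyyxxyxxy$
  rot[1] = yyxxyxxy$y
  rot[2] = yxxyxxy$yy
  rot[3] = xxyxxy$yyy
  rot[4] = xyxxy$yyyx
  rot[5] = yxxy$yyyxx
  rot[6] = xxy$yyyxxy
  rot[7] = xy$yyyxxyx
  rot[8] = y$yyyxxyxx
  rot[9] = $yyyxxyxxy
Sorted (with $ < everything):
  sorted[0] = $yyyxxyxxy  (last char: 'y')
  sorted[1] = xxy$yyyxxy  (last char: 'y')
  sorted[2] = xxyxxy$yyy  (last char: 'y')
  sorted[3] = xy$yyyxxyx  (last char: 'x')
  sorted[4] = xyxxy$yyyx  (last char: 'x')
  sorted[5] = y$yyyxxyxx  (last char: 'x')
  sorted[6] = yxxy$yyyxx  (last char: 'x')
  sorted[7] = yxxyxxy$yy  (last char: 'y')
  sorted[8] = yyxxyxxy$y  (last char: 'y')
  sorted[9] = yyyxxyxxy$  (last char: '$')
Last column: yyyxxxxyy$
Original string S is at sorted index 9

Answer: yyyxxxxyy$
9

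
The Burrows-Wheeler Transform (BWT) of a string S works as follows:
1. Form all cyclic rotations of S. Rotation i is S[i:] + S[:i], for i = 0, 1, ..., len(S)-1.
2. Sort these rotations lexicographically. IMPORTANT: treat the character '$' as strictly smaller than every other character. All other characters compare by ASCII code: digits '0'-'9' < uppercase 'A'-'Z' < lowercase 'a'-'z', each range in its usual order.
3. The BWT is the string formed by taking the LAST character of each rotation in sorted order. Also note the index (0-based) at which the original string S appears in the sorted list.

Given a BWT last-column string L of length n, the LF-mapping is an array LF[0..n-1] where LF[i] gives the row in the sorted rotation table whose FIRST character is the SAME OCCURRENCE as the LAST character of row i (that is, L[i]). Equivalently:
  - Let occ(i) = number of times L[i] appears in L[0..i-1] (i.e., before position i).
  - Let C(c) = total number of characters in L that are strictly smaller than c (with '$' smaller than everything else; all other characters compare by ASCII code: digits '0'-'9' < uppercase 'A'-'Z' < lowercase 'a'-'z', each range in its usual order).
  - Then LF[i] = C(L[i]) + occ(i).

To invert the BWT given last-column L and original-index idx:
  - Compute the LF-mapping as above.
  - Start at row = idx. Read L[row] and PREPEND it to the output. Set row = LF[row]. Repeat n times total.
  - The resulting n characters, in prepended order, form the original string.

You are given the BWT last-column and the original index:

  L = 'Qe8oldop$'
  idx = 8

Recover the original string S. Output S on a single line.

Answer: poodle8Q$

Derivation:
LF mapping: 2 4 1 6 5 3 7 8 0
Walk LF starting at row 8, prepending L[row]:
  step 1: row=8, L[8]='$', prepend. Next row=LF[8]=0
  step 2: row=0, L[0]='Q', prepend. Next row=LF[0]=2
  step 3: row=2, L[2]='8', prepend. Next row=LF[2]=1
  step 4: row=1, L[1]='e', prepend. Next row=LF[1]=4
  step 5: row=4, L[4]='l', prepend. Next row=LF[4]=5
  step 6: row=5, L[5]='d', prepend. Next row=LF[5]=3
  step 7: row=3, L[3]='o', prepend. Next row=LF[3]=6
  step 8: row=6, L[6]='o', prepend. Next row=LF[6]=7
  step 9: row=7, L[7]='p', prepend. Next row=LF[7]=8
Reversed output: poodle8Q$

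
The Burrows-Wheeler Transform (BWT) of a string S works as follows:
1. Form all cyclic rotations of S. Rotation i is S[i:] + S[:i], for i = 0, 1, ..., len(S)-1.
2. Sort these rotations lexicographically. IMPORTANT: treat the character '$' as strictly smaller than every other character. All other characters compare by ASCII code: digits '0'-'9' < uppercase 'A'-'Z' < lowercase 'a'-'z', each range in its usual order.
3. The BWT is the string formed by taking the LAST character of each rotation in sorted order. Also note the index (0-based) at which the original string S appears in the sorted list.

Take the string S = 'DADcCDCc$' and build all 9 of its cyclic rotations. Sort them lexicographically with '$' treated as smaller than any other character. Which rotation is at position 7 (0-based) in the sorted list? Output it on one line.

All 9 rotations (rotation i = S[i:]+S[:i]):
  rot[0] = DADcCDCc$
  rot[1] = ADcCDCc$D
  rot[2] = DcCDCc$DA
  rot[3] = cCDCc$DAD
  rot[4] = CDCc$DADc
  rot[5] = DCc$DADcC
  rot[6] = Cc$DADcCD
  rot[7] = c$DADcCDC
  rot[8] = $DADcCDCc
Sorted (with $ < everything):
  sorted[0] = $DADcCDCc
  sorted[1] = ADcCDCc$D
  sorted[2] = CDCc$DADc
  sorted[3] = Cc$DADcCD
  sorted[4] = DADcCDCc$
  sorted[5] = DCc$DADcC
  sorted[6] = DcCDCc$DA
  sorted[7] = c$DADcCDC
  sorted[8] = cCDCc$DAD
sorted[7] = c$DADcCDC

Answer: c$DADcCDC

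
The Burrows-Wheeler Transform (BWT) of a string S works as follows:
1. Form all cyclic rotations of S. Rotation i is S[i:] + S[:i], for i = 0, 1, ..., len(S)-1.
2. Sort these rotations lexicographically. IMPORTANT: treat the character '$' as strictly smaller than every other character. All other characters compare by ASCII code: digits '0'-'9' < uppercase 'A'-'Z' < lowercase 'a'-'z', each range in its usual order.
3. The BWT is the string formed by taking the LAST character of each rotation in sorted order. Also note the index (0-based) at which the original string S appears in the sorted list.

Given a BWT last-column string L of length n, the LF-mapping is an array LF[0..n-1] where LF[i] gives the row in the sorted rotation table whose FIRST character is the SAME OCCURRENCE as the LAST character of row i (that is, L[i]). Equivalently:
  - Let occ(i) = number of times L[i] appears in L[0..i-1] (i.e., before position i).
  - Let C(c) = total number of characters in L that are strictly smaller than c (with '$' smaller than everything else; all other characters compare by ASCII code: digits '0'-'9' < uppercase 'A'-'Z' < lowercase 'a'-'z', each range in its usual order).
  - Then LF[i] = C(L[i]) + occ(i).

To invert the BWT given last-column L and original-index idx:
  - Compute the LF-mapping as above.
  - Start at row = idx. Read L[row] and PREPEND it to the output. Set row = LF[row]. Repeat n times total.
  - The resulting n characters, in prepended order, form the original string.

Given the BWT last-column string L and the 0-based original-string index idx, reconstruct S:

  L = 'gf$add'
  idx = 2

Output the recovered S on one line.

LF mapping: 5 4 0 1 2 3
Walk LF starting at row 2, prepending L[row]:
  step 1: row=2, L[2]='$', prepend. Next row=LF[2]=0
  step 2: row=0, L[0]='g', prepend. Next row=LF[0]=5
  step 3: row=5, L[5]='d', prepend. Next row=LF[5]=3
  step 4: row=3, L[3]='a', prepend. Next row=LF[3]=1
  step 5: row=1, L[1]='f', prepend. Next row=LF[1]=4
  step 6: row=4, L[4]='d', prepend. Next row=LF[4]=2
Reversed output: dfadg$

Answer: dfadg$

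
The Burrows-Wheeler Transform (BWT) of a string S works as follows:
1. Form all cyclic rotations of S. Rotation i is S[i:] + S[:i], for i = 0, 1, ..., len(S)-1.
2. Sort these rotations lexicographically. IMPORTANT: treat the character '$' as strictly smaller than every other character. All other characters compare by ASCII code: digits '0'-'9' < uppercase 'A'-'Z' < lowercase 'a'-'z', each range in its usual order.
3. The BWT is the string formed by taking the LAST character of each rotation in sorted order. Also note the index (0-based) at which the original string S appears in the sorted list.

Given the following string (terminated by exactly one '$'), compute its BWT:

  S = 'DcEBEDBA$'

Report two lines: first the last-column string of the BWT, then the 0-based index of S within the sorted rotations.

All 9 rotations (rotation i = S[i:]+S[:i]):
  rot[0] = DcEBEDBA$
  rot[1] = cEBEDBA$D
  rot[2] = EBEDBA$Dc
  rot[3] = BEDBA$DcE
  rot[4] = EDBA$DcEB
  rot[5] = DBA$DcEBE
  rot[6] = BA$DcEBED
  rot[7] = A$DcEBEDB
  rot[8] = $DcEBEDBA
Sorted (with $ < everything):
  sorted[0] = $DcEBEDBA  (last char: 'A')
  sorted[1] = A$DcEBEDB  (last char: 'B')
  sorted[2] = BA$DcEBED  (last char: 'D')
  sorted[3] = BEDBA$DcE  (last char: 'E')
  sorted[4] = DBA$DcEBE  (last char: 'E')
  sorted[5] = DcEBEDBA$  (last char: '$')
  sorted[6] = EBEDBA$Dc  (last char: 'c')
  sorted[7] = EDBA$DcEB  (last char: 'B')
  sorted[8] = cEBEDBA$D  (last char: 'D')
Last column: ABDEE$cBD
Original string S is at sorted index 5

Answer: ABDEE$cBD
5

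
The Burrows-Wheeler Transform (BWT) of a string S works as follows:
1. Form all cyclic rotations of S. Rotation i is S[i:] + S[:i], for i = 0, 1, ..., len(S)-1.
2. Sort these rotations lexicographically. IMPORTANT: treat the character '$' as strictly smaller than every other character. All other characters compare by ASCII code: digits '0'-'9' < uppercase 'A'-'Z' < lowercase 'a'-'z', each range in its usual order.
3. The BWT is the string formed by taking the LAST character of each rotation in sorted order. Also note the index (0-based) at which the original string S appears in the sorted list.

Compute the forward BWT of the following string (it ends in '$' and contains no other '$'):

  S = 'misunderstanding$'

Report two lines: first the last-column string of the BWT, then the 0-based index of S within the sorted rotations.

All 17 rotations (rotation i = S[i:]+S[:i]):
  rot[0] = misunderstanding$
  rot[1] = isunderstanding$m
  rot[2] = sunderstanding$mi
  rot[3] = understanding$mis
  rot[4] = nderstanding$misu
  rot[5] = derstanding$misun
  rot[6] = erstanding$misund
  rot[7] = rstanding$misunde
  rot[8] = standing$misunder
  rot[9] = tanding$misunders
  rot[10] = anding$misunderst
  rot[11] = nding$misundersta
  rot[12] = ding$misunderstan
  rot[13] = ing$misunderstand
  rot[14] = ng$misunderstandi
  rot[15] = g$misunderstandin
  rot[16] = $misunderstanding
Sorted (with $ < everything):
  sorted[0] = $misunderstanding  (last char: 'g')
  sorted[1] = anding$misunderst  (last char: 't')
  sorted[2] = derstanding$misun  (last char: 'n')
  sorted[3] = ding$misunderstan  (last char: 'n')
  sorted[4] = erstanding$misund  (last char: 'd')
  sorted[5] = g$misunderstandin  (last char: 'n')
  sorted[6] = ing$misunderstand  (last char: 'd')
  sorted[7] = isunderstanding$m  (last char: 'm')
  sorted[8] = misunderstanding$  (last char: '$')
  sorted[9] = nderstanding$misu  (last char: 'u')
  sorted[10] = nding$misundersta  (last char: 'a')
  sorted[11] = ng$misunderstandi  (last char: 'i')
  sorted[12] = rstanding$misunde  (last char: 'e')
  sorted[13] = standing$misunder  (last char: 'r')
  sorted[14] = sunderstanding$mi  (last char: 'i')
  sorted[15] = tanding$misunders  (last char: 's')
  sorted[16] = understanding$mis  (last char: 's')
Last column: gtnndndm$uaieriss
Original string S is at sorted index 8

Answer: gtnndndm$uaieriss
8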